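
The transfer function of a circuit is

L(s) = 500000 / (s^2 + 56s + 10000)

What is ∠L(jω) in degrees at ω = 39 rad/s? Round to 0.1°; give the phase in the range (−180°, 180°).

At s = jω = j39:
quadratic: (j39)² + 56·j39 + 10000 = 8479 + j2184 → |·| ≈ 8755.8, ∠ ≈ 14.44°
∠L = 0.00° − 14.44° = -14.44°

-14.4°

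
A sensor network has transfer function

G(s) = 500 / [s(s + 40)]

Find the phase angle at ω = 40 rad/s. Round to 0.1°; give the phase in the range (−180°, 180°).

At s = jω = j40:
pole (s+40): 40 + j40 → |·| = √(40²+40²) = √3200 ≈ 56.569, ∠ = arctan(40/40) ≈ 45.00°
pole at origin: |s| = 40, ∠ = 90.00° (in denominator)
∠G = 0.00° − 135.00° = -135.00°

-135.0°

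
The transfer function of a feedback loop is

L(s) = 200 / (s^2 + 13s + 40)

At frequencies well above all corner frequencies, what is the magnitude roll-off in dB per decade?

-40 dB/decade

Each pole contributes −20 dB/decade at high frequency; each zero contributes +20 dB/decade.
Net: 0 zero(s) − 2 pole(s) → -40 dB/decade.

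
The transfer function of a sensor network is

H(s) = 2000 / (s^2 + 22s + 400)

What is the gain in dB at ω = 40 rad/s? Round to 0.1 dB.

At s = jω = j40:
quadratic: (j40)² + 22·j40 + 400 = -1200 + j880 → |·| ≈ 1488.1, ∠ ≈ 143.75°
|H| = 2000 / 1488.1 ≈ 1.344
Gain = 20 log₁₀(1.344) ≈ 2.57 dB

2.6 dB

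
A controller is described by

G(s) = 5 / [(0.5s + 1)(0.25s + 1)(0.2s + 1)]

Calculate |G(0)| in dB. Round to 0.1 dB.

G(0) = 5 · 1 / 1 = 5
20 log₁₀(5) ≈ 13.98 dB

14.0 dB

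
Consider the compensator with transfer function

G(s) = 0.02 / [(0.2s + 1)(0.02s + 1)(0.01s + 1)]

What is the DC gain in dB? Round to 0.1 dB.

G(0) = 0.02 · 1 / 1 = 0.02
20 log₁₀(0.02) ≈ -33.98 dB

-34.0 dB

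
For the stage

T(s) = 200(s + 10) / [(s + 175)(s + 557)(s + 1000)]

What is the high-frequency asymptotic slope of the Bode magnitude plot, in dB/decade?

-40 dB/decade

Each pole contributes −20 dB/decade at high frequency; each zero contributes +20 dB/decade.
Net: 1 zero(s) − 3 pole(s) → -40 dB/decade.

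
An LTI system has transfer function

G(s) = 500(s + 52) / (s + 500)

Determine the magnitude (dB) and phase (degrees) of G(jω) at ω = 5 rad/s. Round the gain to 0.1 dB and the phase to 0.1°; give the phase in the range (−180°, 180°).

34.4 dB, 4.9°

At s = jω = j5:
zero (s+52): 52 + j5 → |·| = √(52²+5²) = √2729 ≈ 52.24, ∠ = arctan(5/52) ≈ 5.49°
pole (s+500): 500 + j5 → |·| = √(500²+5²) = √250025 ≈ 500.02, ∠ = arctan(5/500) ≈ 0.57°
|G| = 500 · 52.24 / 500.02 ≈ 52.238
Gain = 20 log₁₀(52.238) ≈ 34.36 dB
∠G = 5.49° − 0.57° = 4.92°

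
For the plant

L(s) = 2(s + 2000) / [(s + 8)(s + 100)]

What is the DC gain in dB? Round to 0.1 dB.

L(0) = 2·2000 / (8·100) = 5
20 log₁₀(5) ≈ 13.98 dB

14.0 dB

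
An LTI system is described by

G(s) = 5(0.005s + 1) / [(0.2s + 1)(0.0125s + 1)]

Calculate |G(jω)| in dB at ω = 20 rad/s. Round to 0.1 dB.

At ω = 20 rad/s:
zero (1 + j20·0.005) = 1 + j0.1 → |·| ≈ 1.005, ∠ ≈ 5.71°
pole (1 + j20·0.2) = 1 + j4 → |·| ≈ 4.1231, ∠ ≈ 75.96°
pole (1 + j20·0.0125) = 1 + j0.25 → |·| ≈ 1.0308, ∠ ≈ 14.04°
|G| = 5 · 1.005 / (4.1231 · 1.0308) ≈ 1.1823
Gain = 20 log₁₀(1.1823) ≈ 1.45 dB

1.5 dB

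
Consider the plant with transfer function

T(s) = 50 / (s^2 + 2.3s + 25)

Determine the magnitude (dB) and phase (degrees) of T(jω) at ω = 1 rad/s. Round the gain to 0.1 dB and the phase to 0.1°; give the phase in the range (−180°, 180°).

At s = jω = j1:
quadratic: (j1)² + 2.3·j1 + 25 = 24 + j2.3 → |·| ≈ 24.11, ∠ ≈ 5.47°
|T| = 50 / 24.11 ≈ 2.0738
Gain = 20 log₁₀(2.0738) ≈ 6.34 dB
∠T = 0.00° − 5.47° = -5.47°

6.3 dB, -5.5°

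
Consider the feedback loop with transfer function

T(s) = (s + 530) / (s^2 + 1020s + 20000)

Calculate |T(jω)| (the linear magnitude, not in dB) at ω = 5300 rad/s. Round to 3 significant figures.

0.000186

Substitute s = j5300:
Numerator: (j5300) + 530 = 530 + j5300
Denominator: (j5300)^2 + 1020(j5300) + 20000 = -28070000 + j5406000
|N| = √(530² + 5300²) ≈ 5326.4, ∠N ≈ 84.29°
|D| = √(28070000² + 5406000²) ≈ 2.8586e+07, ∠D ≈ 169.10°
|T| = 5326.4 / 2.8586e+07 ≈ 0.00018633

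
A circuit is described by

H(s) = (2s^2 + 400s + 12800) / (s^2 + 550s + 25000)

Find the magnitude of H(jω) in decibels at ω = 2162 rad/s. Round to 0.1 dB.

Substitute s = j2162:
Numerator: 2(j2162)^2 + 400(j2162) + 12800 = -9335688 + j864800
Denominator: (j2162)^2 + 550(j2162) + 25000 = -4649244 + j1189100
|N| = √(9335688² + 864800²) ≈ 9.3757e+06, ∠N ≈ 174.71°
|D| = √(4649244² + 1189100²) ≈ 4.7989e+06, ∠D ≈ 165.65°
|H| = 9.3757e+06 / 4.7989e+06 ≈ 1.9537
Gain = 20 log₁₀(1.9537) ≈ 5.82 dB

5.8 dB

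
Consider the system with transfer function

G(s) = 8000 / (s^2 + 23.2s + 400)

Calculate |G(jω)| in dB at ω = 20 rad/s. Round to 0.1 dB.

24.7 dB

At s = jω = j20:
quadratic: (j20)² + 23.2·j20 + 400 = 0 + j464 → |·| ≈ 464, ∠ ≈ 90.00°
|G| = 8000 / 464 ≈ 17.241
Gain = 20 log₁₀(17.241) ≈ 24.73 dB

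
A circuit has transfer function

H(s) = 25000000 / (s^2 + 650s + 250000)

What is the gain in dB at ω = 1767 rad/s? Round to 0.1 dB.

At s = jω = j1767:
quadratic: (j1767)² + 650·j1767 + 250000 = -2872289 + j1148550 → |·| ≈ 3.0934e+06, ∠ ≈ 158.20°
|H| = 25000000 / 3.0934e+06 ≈ 8.0817
Gain = 20 log₁₀(8.0817) ≈ 18.15 dB

18.2 dB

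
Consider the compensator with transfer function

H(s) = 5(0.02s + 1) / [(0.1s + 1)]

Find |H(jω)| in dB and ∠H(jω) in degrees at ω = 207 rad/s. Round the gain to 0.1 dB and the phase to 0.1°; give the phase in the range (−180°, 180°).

0.2 dB, -10.8°

At ω = 207 rad/s:
zero (1 + j207·0.02) = 1 + j4.14 → |·| ≈ 4.2591, ∠ ≈ 76.42°
pole (1 + j207·0.1) = 1 + j20.7 → |·| ≈ 20.724, ∠ ≈ 87.23°
|H| = 5 · 4.2591 / (20.724) ≈ 1.0276
Gain = 20 log₁₀(1.0276) ≈ 0.24 dB
∠H = (76.42°) − (87.23°) = -10.81°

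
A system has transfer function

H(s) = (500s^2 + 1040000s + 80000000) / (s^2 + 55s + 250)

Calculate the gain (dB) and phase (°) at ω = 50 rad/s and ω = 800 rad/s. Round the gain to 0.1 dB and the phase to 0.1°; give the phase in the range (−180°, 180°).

Substitute s = j50:
Numerator: 500(j50)^2 + 1040000(j50) + 80000000 = 78750000 + j52000000
Denominator: (j50)^2 + 55(j50) + 250 = -2250 + j2750
|N| = √(78750000² + 52000000²) ≈ 9.4369e+07, ∠N ≈ 33.44°
|D| = √(2250² + 2750²) ≈ 3553.2, ∠D ≈ 129.29°
|H| = 9.4369e+07 / 3553.2 ≈ 26559
Gain = 20 log₁₀(26559) ≈ 88.48 dB
∠H = 33.44° − 129.29° = -95.85°

Substitute s = j800:
Numerator: 500(j800)^2 + 1040000(j800) + 80000000 = -240000000 + j832000000
Denominator: (j800)^2 + 55(j800) + 250 = -639750 + j44000
|N| = √(240000000² + 832000000²) ≈ 8.6592e+08, ∠N ≈ 106.09°
|D| = √(639750² + 44000²) ≈ 6.4126e+05, ∠D ≈ 176.07°
|H| = 8.6592e+08 / 6.4126e+05 ≈ 1350.3
Gain = 20 log₁₀(1350.3) ≈ 62.61 dB
∠H = 106.09° − 176.07° = -69.98°

ω = 50: 88.5 dB, -95.9°; ω = 800: 62.6 dB, -70.0°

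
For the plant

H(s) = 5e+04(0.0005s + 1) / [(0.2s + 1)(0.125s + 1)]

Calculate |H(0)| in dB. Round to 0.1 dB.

H(0) = 5e+04 · 1 / 1 = 50000
20 log₁₀(50000) ≈ 93.98 dB

94.0 dB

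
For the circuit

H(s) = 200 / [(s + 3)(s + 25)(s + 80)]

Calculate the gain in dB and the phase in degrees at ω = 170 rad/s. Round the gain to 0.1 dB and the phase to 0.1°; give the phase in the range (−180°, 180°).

-88.8 dB, 124.6°

At s = jω = j170:
pole (s+3): 3 + j170 → |·| = √(3²+170²) = √28909 ≈ 170.03, ∠ = arctan(170/3) ≈ 88.99°
pole (s+25): 25 + j170 → |·| = √(25²+170²) = √29525 ≈ 171.83, ∠ = arctan(170/25) ≈ 81.63°
pole (s+80): 80 + j170 → |·| = √(80²+170²) = √35300 ≈ 187.88, ∠ = arctan(170/80) ≈ 64.80°
|H| = 200 / 5.4891e+06 ≈ 3.6436e-05
Gain = 20 log₁₀(3.6436e-05) ≈ -88.77 dB
∠H = 0.00° − 235.42° = -235.42° ≡ 124.58° (principal value)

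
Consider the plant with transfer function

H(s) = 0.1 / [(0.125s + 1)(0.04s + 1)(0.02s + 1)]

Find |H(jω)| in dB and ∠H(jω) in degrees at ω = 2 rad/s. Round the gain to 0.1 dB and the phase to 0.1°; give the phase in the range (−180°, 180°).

-20.3 dB, -20.9°

At ω = 2 rad/s:
pole (1 + j2·0.125) = 1 + j0.25 → |·| ≈ 1.0308, ∠ ≈ 14.04°
pole (1 + j2·0.04) = 1 + j0.08 → |·| ≈ 1.0032, ∠ ≈ 4.57°
pole (1 + j2·0.02) = 1 + j0.04 → |·| ≈ 1.0008, ∠ ≈ 2.29°
|H| = 0.1 · 1 / (1.0308 · 1.0032 · 1.0008) ≈ 0.096625
Gain = 20 log₁₀(0.096625) ≈ -20.30 dB
∠H = (0°) − (14.04° + 4.57° + 2.29°) = -20.90°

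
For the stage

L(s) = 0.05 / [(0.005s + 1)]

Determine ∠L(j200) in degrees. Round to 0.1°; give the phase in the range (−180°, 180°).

-45.0°

At ω = 200 rad/s:
pole (1 + j200·0.005) = 1 + j1 → |·| ≈ 1.4142, ∠ ≈ 45.00°
∠L = (0°) − (45.00°) = -45.00°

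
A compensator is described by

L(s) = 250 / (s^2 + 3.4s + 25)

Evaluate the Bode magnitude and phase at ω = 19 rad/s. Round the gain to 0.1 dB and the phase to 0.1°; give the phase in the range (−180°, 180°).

-2.7 dB, -169.1°

At s = jω = j19:
quadratic: (j19)² + 3.4·j19 + 25 = -336 + j64.6 → |·| ≈ 342.15, ∠ ≈ 169.12°
|L| = 250 / 342.15 ≈ 0.73067
Gain = 20 log₁₀(0.73067) ≈ -2.73 dB
∠L = 0.00° − 169.12° = -169.12°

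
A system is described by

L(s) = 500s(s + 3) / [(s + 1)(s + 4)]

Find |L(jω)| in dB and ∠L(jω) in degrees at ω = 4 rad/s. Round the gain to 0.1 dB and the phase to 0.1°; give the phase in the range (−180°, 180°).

52.6 dB, 22.2°

At s = jω = j4:
zero (s+3): 3 + j4 → |·| = √(3²+4²) = √25 ≈ 5, ∠ = arctan(4/3) ≈ 53.13°
zero at origin: s = j4 → |·| = 4, ∠ = 90.00°
pole (s+1): 1 + j4 → |·| = √(1²+4²) = √17 ≈ 4.1231, ∠ = arctan(4/1) ≈ 75.96°
pole (s+4): 4 + j4 → |·| = √(4²+4²) = √32 ≈ 5.6569, ∠ = arctan(4/4) ≈ 45.00°
|L| = 500 · 20 / 23.324 ≈ 428.74
Gain = 20 log₁₀(428.74) ≈ 52.64 dB
∠L = 143.13° − 120.96° = 22.17°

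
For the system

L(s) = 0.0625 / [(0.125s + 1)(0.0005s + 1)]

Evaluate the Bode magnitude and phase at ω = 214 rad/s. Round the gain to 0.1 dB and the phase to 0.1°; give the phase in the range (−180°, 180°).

-52.7 dB, -94.0°

At ω = 214 rad/s:
pole (1 + j214·0.125) = 1 + j26.75 → |·| ≈ 26.769, ∠ ≈ 87.86°
pole (1 + j214·0.0005) = 1 + j0.107 → |·| ≈ 1.0057, ∠ ≈ 6.11°
|L| = 0.0625 · 1 / (26.769 · 1.0057) ≈ 0.0023216
Gain = 20 log₁₀(0.0023216) ≈ -52.68 dB
∠L = (0°) − (87.86° + 6.11°) = -93.97°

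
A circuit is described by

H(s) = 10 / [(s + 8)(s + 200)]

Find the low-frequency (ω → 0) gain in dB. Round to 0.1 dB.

-44.1 dB

H(0) = 10 / (8·200) = 0.00625
20 log₁₀(0.00625) ≈ -44.08 dB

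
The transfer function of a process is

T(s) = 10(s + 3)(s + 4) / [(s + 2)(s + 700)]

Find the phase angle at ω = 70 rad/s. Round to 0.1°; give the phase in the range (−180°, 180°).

At s = jω = j70:
zero (s+3): 3 + j70 → |·| = √(3²+70²) = √4909 ≈ 70.064, ∠ = arctan(70/3) ≈ 87.55°
zero (s+4): 4 + j70 → |·| = √(4²+70²) = √4916 ≈ 70.114, ∠ = arctan(70/4) ≈ 86.73°
pole (s+2): 2 + j70 → |·| = √(2²+70²) = √4904 ≈ 70.029, ∠ = arctan(70/2) ≈ 88.36°
pole (s+700): 700 + j70 → |·| = √(700²+70²) = √494900 ≈ 703.49, ∠ = arctan(70/700) ≈ 5.71°
∠T = 174.28° − 94.07° = 80.21°

80.2°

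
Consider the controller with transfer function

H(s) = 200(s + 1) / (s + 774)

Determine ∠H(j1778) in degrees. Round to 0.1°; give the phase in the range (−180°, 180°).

At s = jω = j1778:
zero (s+1): 1 + j1778 → |·| = √(1²+1778²) = √3161285 ≈ 1778, ∠ = arctan(1778/1) ≈ 89.97°
pole (s+774): 774 + j1778 → |·| = √(774²+1778²) = √3760360 ≈ 1939.2, ∠ = arctan(1778/774) ≈ 66.48°
∠H = 89.97° − 66.48° = 23.49°

23.5°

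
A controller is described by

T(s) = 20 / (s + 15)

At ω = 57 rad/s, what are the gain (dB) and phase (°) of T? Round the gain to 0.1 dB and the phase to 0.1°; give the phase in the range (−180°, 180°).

Substitute s = j57:
Numerator: 20 = 20 + j0
Denominator: (j57) + 15 = 15 + j57
|N| = √(20² + 0²) ≈ 20, ∠N ≈ 0.00°
|D| = √(15² + 57²) ≈ 58.941, ∠D ≈ 75.26°
|T| = 20 / 58.941 ≈ 0.33932
Gain = 20 log₁₀(0.33932) ≈ -9.39 dB
∠T = 0.00° − 75.26° = -75.26°

-9.4 dB, -75.3°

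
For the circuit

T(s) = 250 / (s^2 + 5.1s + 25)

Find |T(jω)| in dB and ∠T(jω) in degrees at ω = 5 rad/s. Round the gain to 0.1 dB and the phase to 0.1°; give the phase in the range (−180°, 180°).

19.8 dB, -90.0°

At s = jω = j5:
quadratic: (j5)² + 5.1·j5 + 25 = 0 + j25.5 → |·| ≈ 25.5, ∠ ≈ 90.00°
|T| = 250 / 25.5 ≈ 9.8039
Gain = 20 log₁₀(9.8039) ≈ 19.83 dB
∠T = 0.00° − 90.00° = -90.00°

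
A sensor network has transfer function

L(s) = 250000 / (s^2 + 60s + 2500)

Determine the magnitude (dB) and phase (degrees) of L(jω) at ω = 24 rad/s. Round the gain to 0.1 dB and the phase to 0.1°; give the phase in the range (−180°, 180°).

At s = jω = j24:
quadratic: (j24)² + 60·j24 + 2500 = 1924 + j1440 → |·| ≈ 2403.2, ∠ ≈ 36.81°
|L| = 250000 / 2403.2 ≈ 104.03
Gain = 20 log₁₀(104.03) ≈ 40.34 dB
∠L = 0.00° − 36.81° = -36.81°

40.3 dB, -36.8°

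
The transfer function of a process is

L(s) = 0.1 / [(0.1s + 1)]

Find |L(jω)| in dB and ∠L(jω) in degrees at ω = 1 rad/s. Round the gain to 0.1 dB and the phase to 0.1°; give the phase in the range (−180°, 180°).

At ω = 1 rad/s:
pole (1 + j1·0.1) = 1 + j0.1 → |·| ≈ 1.005, ∠ ≈ 5.71°
|L| = 0.1 · 1 / (1.005) ≈ 0.099502
Gain = 20 log₁₀(0.099502) ≈ -20.04 dB
∠L = (0°) − (5.71°) = -5.71°

-20.0 dB, -5.7°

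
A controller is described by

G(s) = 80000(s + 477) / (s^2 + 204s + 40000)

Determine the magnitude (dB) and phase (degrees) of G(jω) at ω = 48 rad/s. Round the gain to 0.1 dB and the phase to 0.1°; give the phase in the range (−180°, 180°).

At s = jω = j48:
zero (s+477): 477 + j48 → |·| = √(477²+48²) = √229833 ≈ 479.41, ∠ = arctan(48/477) ≈ 5.75°
quadratic: (j48)² + 204·j48 + 40000 = 37696 + j9792 → |·| ≈ 38947, ∠ ≈ 14.56°
|G| = 80000 · 479.41 / 38947 ≈ 984.74
Gain = 20 log₁₀(984.74) ≈ 59.87 dB
∠G = 5.75° − 14.56° = -8.81°

59.9 dB, -8.8°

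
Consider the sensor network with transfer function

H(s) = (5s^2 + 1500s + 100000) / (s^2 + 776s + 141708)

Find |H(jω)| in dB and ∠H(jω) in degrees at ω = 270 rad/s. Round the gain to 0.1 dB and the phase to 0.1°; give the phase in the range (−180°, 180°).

Substitute s = j270:
Numerator: 5(j270)^2 + 1500(j270) + 100000 = -264500 + j405000
Denominator: (j270)^2 + 776(j270) + 141708 = 68808 + j209520
|N| = √(264500² + 405000²) ≈ 4.8372e+05, ∠N ≈ 123.15°
|D| = √(68808² + 209520²) ≈ 2.2053e+05, ∠D ≈ 71.82°
|H| = 4.8372e+05 / 2.2053e+05 ≈ 2.1934
Gain = 20 log₁₀(2.1934) ≈ 6.82 dB
∠H = 123.15° − 71.82° = 51.33°

6.8 dB, 51.3°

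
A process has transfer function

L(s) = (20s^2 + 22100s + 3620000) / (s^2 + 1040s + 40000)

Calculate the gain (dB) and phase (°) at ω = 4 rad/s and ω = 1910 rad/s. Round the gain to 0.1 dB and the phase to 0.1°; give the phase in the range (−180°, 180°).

Substitute s = j4:
Numerator: 20(j4)^2 + 22100(j4) + 3620000 = 3619680 + j88400
Denominator: (j4)^2 + 1040(j4) + 40000 = 39984 + j4160
|N| = √(3619680² + 88400²) ≈ 3.6208e+06, ∠N ≈ 1.40°
|D| = √(39984² + 4160²) ≈ 40200, ∠D ≈ 5.94°
|L| = 3.6208e+06 / 40200 ≈ 90.07
Gain = 20 log₁₀(90.07) ≈ 39.09 dB
∠L = 1.40° − 5.94° = -4.54°

Substitute s = j1910:
Numerator: 20(j1910)^2 + 22100(j1910) + 3620000 = -69342000 + j42211000
Denominator: (j1910)^2 + 1040(j1910) + 40000 = -3608100 + j1986400
|N| = √(69342000² + 42211000²) ≈ 8.1179e+07, ∠N ≈ 148.67°
|D| = √(3608100² + 1986400²) ≈ 4.1188e+06, ∠D ≈ 151.17°
|L| = 8.1179e+07 / 4.1188e+06 ≈ 19.709
Gain = 20 log₁₀(19.709) ≈ 25.89 dB
∠L = 148.67° − 151.17° = -2.50°

ω = 4: 39.1 dB, -4.5°; ω = 1910: 25.9 dB, -2.5°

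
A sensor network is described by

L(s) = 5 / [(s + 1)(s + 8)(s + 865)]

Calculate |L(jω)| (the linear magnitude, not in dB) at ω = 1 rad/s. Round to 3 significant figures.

At s = jω = j1:
pole (s+1): 1 + j1 → |·| = √(1²+1²) = √2 ≈ 1.4142, ∠ = arctan(1/1) ≈ 45.00°
pole (s+8): 8 + j1 → |·| = √(8²+1²) = √65 ≈ 8.0623, ∠ = arctan(1/8) ≈ 7.13°
pole (s+865): 865 + j1 → |·| = √(865²+1²) = √748226 ≈ 865, ∠ = arctan(1/865) ≈ 0.07°
|L| = 5 / 9862.5 ≈ 0.00050697

0.000507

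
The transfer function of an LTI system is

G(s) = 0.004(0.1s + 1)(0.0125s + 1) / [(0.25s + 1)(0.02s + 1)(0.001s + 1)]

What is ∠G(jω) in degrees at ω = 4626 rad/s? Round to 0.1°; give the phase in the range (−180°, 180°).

-78.2°

At ω = 4626 rad/s:
zero (1 + j4626·0.1) = 1 + j462.6 → |·| ≈ 462.6, ∠ ≈ 89.88°
zero (1 + j4626·0.0125) = 1 + j57.825 → |·| ≈ 57.834, ∠ ≈ 89.01°
pole (1 + j4626·0.25) = 1 + j1156.5 → |·| ≈ 1156.5, ∠ ≈ 89.95°
pole (1 + j4626·0.02) = 1 + j92.52 → |·| ≈ 92.525, ∠ ≈ 89.38°
pole (1 + j4626·0.001) = 1 + j4.626 → |·| ≈ 4.7329, ∠ ≈ 77.80°
∠G = (89.88° + 89.01°) − (89.95° + 89.38° + 77.80°) = -78.24°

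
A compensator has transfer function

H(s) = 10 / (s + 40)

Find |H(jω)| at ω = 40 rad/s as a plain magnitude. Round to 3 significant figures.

At s = jω = j40:
pole (s+40): 40 + j40 → |·| = √(40²+40²) = √3200 ≈ 56.569, ∠ = arctan(40/40) ≈ 45.00°
|H| = 10 / 56.569 ≈ 0.17678

0.177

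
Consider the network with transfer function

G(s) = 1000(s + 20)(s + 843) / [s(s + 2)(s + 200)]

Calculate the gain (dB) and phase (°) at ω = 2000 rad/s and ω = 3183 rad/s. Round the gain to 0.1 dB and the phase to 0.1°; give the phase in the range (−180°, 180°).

ω = 2000: -5.4 dB, -107.7°; ω = 3183: -9.8 dB, -101.6°

At s = jω = j2000:
zero (s+20): 20 + j2000 → |·| = √(20²+2000²) = √4000400 ≈ 2000.1, ∠ = arctan(2000/20) ≈ 89.43°
zero (s+843): 843 + j2000 → |·| = √(843²+2000²) = √4710649 ≈ 2170.4, ∠ = arctan(2000/843) ≈ 67.14°
pole (s+2): 2 + j2000 → |·| = √(2²+2000²) = √4000004 ≈ 2000, ∠ = arctan(2000/2) ≈ 89.94°
pole (s+200): 200 + j2000 → |·| = √(200²+2000²) = √4040000 ≈ 2010, ∠ = arctan(2000/200) ≈ 84.29°
pole at origin: |s| = 2000, ∠ = 90.00° (in denominator)
|G| = 1000 · 4.341e+06 / 8.04e+09 ≈ 0.53993
Gain = 20 log₁₀(0.53993) ≈ -5.35 dB
∠G = 156.57° − 264.23° = -107.66°

At s = jω = j3183:
zero (s+20): 20 + j3183 → |·| = √(20²+3183²) = √10131889 ≈ 3183.1, ∠ = arctan(3183/20) ≈ 89.64°
zero (s+843): 843 + j3183 → |·| = √(843²+3183²) = √10842138 ≈ 3292.7, ∠ = arctan(3183/843) ≈ 75.17°
pole (s+2): 2 + j3183 → |·| = √(2²+3183²) = √10131493 ≈ 3183, ∠ = arctan(3183/2) ≈ 89.96°
pole (s+200): 200 + j3183 → |·| = √(200²+3183²) = √10171489 ≈ 3189.3, ∠ = arctan(3183/200) ≈ 86.40°
pole at origin: |s| = 3183, ∠ = 90.00° (in denominator)
|G| = 1000 · 1.0481e+07 / 3.2312e+10 ≈ 0.32437
Gain = 20 log₁₀(0.32437) ≈ -9.78 dB
∠G = 164.81° − 266.36° = -101.55°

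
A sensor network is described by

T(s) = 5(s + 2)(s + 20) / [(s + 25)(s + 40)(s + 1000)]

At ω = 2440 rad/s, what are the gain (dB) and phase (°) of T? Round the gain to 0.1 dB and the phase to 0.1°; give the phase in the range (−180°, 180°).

At s = jω = j2440:
zero (s+2): 2 + j2440 → |·| = √(2²+2440²) = √5953604 ≈ 2440, ∠ = arctan(2440/2) ≈ 89.95°
zero (s+20): 20 + j2440 → |·| = √(20²+2440²) = √5954000 ≈ 2440.1, ∠ = arctan(2440/20) ≈ 89.53°
pole (s+25): 25 + j2440 → |·| = √(25²+2440²) = √5954225 ≈ 2440.1, ∠ = arctan(2440/25) ≈ 89.41°
pole (s+40): 40 + j2440 → |·| = √(40²+2440²) = √5955200 ≈ 2440.3, ∠ = arctan(2440/40) ≈ 89.06°
pole (s+1000): 1000 + j2440 → |·| = √(1000²+2440²) = √6953600 ≈ 2637, ∠ = arctan(2440/1000) ≈ 67.71°
|T| = 5 · 5.9538e+06 / 1.5702e+10 ≈ 0.0018959
Gain = 20 log₁₀(0.0018959) ≈ -54.44 dB
∠T = 179.48° − 246.18° = -66.70°

-54.4 dB, -66.7°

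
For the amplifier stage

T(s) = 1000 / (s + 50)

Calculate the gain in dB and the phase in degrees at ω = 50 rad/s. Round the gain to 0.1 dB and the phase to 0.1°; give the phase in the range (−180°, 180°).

23.0 dB, -45.0°

Substitute s = j50:
Numerator: 1000 = 1000 + j0
Denominator: (j50) + 50 = 50 + j50
|N| = √(1000² + 0²) ≈ 1000, ∠N ≈ 0.00°
|D| = √(50² + 50²) ≈ 70.711, ∠D ≈ 45.00°
|T| = 1000 / 70.711 ≈ 14.142
Gain = 20 log₁₀(14.142) ≈ 23.01 dB
∠T = 0.00° − 45.00° = -45.00°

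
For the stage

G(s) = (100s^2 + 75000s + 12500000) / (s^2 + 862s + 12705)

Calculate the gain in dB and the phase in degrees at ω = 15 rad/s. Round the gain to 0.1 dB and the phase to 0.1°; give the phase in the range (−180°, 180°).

56.9 dB, -40.9°

Substitute s = j15:
Numerator: 100(j15)^2 + 75000(j15) + 12500000 = 12477500 + j1125000
Denominator: (j15)^2 + 862(j15) + 12705 = 12480 + j12930
|N| = √(12477500² + 1125000²) ≈ 1.2528e+07, ∠N ≈ 5.15°
|D| = √(12480² + 12930²) ≈ 17970, ∠D ≈ 46.01°
|G| = 1.2528e+07 / 17970 ≈ 697.16
Gain = 20 log₁₀(697.16) ≈ 56.87 dB
∠G = 5.15° − 46.01° = -40.86°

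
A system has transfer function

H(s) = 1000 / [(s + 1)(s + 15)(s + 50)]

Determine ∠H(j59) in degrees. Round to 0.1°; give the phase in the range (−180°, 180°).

145.5°

At s = jω = j59:
pole (s+1): 1 + j59 → |·| = √(1²+59²) = √3482 ≈ 59.008, ∠ = arctan(59/1) ≈ 89.03°
pole (s+15): 15 + j59 → |·| = √(15²+59²) = √3706 ≈ 60.877, ∠ = arctan(59/15) ≈ 75.74°
pole (s+50): 50 + j59 → |·| = √(50²+59²) = √5981 ≈ 77.337, ∠ = arctan(59/50) ≈ 49.72°
∠H = 0.00° − 214.49° = -214.49° ≡ 145.51° (principal value)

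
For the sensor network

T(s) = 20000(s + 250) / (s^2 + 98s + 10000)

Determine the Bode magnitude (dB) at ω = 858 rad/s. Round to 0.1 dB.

At s = jω = j858:
zero (s+250): 250 + j858 → |·| = √(250²+858²) = √798664 ≈ 893.68, ∠ = arctan(858/250) ≈ 73.76°
quadratic: (j858)² + 98·j858 + 10000 = -726164 + j84084 → |·| ≈ 7.3102e+05, ∠ ≈ 173.40°
|T| = 20000 · 893.68 / 7.3102e+05 ≈ 24.45
Gain = 20 log₁₀(24.45) ≈ 27.77 dB

27.8 dB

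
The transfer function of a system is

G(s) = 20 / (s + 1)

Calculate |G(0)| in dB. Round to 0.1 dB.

26.0 dB

G(0) = 20 / (1) = 20
20 log₁₀(20) ≈ 26.02 dB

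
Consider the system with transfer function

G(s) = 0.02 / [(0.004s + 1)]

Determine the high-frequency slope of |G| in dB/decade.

-20 dB/decade

Each pole contributes −20 dB/decade at high frequency; each zero contributes +20 dB/decade.
Net: 0 zero(s) − 1 pole(s) → -20 dB/decade.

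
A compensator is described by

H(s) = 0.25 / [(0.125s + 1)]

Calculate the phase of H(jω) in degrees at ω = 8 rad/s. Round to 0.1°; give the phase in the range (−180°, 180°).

-45.0°

At ω = 8 rad/s:
pole (1 + j8·0.125) = 1 + j1 → |·| ≈ 1.4142, ∠ ≈ 45.00°
∠H = (0°) − (45.00°) = -45.00°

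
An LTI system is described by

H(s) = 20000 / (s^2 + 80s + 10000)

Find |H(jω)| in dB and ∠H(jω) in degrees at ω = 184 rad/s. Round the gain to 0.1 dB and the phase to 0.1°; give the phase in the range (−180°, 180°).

-2.9 dB, -148.3°

At s = jω = j184:
quadratic: (j184)² + 80·j184 + 10000 = -23856 + j14720 → |·| ≈ 28032, ∠ ≈ 148.32°
|H| = 20000 / 28032 ≈ 0.71347
Gain = 20 log₁₀(0.71347) ≈ -2.93 dB
∠H = 0.00° − 148.32° = -148.32°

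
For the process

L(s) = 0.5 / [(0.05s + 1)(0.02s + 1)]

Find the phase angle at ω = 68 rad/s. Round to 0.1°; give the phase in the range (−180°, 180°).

At ω = 68 rad/s:
pole (1 + j68·0.05) = 1 + j3.4 → |·| ≈ 3.544, ∠ ≈ 73.61°
pole (1 + j68·0.02) = 1 + j1.36 → |·| ≈ 1.6881, ∠ ≈ 53.67°
∠L = (0°) − (73.61° + 53.67°) = -127.28°

-127.3°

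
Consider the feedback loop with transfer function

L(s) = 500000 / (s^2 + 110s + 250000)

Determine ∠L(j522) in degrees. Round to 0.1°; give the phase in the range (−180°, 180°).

At s = jω = j522:
quadratic: (j522)² + 110·j522 + 250000 = -22484 + j57420 → |·| ≈ 61665, ∠ ≈ 111.38°
∠L = 0.00° − 111.38° = -111.38°

-111.4°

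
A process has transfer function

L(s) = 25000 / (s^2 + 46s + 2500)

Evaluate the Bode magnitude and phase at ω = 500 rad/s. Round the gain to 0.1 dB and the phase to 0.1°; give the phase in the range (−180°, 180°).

At s = jω = j500:
quadratic: (j500)² + 46·j500 + 2500 = -247500 + j23000 → |·| ≈ 2.4857e+05, ∠ ≈ 174.69°
|L| = 25000 / 2.4857e+05 ≈ 0.10058
Gain = 20 log₁₀(0.10058) ≈ -19.95 dB
∠L = 0.00° − 174.69° = -174.69°

-20.0 dB, -174.7°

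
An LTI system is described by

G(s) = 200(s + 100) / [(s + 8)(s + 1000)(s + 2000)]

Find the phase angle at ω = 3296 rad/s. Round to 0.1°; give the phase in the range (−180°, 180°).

At s = jω = j3296:
zero (s+100): 100 + j3296 → |·| = √(100²+3296²) = √10873616 ≈ 3297.5, ∠ = arctan(3296/100) ≈ 88.26°
pole (s+8): 8 + j3296 → |·| = √(8²+3296²) = √10863680 ≈ 3296, ∠ = arctan(3296/8) ≈ 89.86°
pole (s+1000): 1000 + j3296 → |·| = √(1000²+3296²) = √11863616 ≈ 3444.4, ∠ = arctan(3296/1000) ≈ 73.12°
pole (s+2000): 2000 + j3296 → |·| = √(2000²+3296²) = √14863616 ≈ 3855.3, ∠ = arctan(3296/2000) ≈ 58.75°
∠G = 88.26° − 221.73° = -133.47°

-133.5°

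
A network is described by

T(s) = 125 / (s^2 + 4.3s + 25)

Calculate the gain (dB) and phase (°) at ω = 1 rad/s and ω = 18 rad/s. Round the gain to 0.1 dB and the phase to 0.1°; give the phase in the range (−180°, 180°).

ω = 1: 14.2 dB, -10.2°; ω = 18: -7.9 dB, -165.5°

At s = jω = j1:
quadratic: (j1)² + 4.3·j1 + 25 = 24 + j4.3 → |·| ≈ 24.382, ∠ ≈ 10.16°
|T| = 125 / 24.382 ≈ 5.1267
Gain = 20 log₁₀(5.1267) ≈ 14.20 dB
∠T = 0.00° − 10.16° = -10.16°

At s = jω = j18:
quadratic: (j18)² + 4.3·j18 + 25 = -299 + j77.4 → |·| ≈ 308.86, ∠ ≈ 165.49°
|T| = 125 / 308.86 ≈ 0.40471
Gain = 20 log₁₀(0.40471) ≈ -7.86 dB
∠T = 0.00° − 165.49° = -165.49°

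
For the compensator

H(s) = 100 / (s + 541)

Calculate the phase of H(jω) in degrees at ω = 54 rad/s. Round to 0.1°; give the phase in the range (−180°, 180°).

Substitute s = j54:
Numerator: 100 = 100 + j0
Denominator: (j54) + 541 = 541 + j54
|N| = √(100² + 0²) ≈ 100, ∠N ≈ 0.00°
|D| = √(541² + 54²) ≈ 543.69, ∠D ≈ 5.70°
∠H = 0.00° − 5.70° = -5.70°

-5.7°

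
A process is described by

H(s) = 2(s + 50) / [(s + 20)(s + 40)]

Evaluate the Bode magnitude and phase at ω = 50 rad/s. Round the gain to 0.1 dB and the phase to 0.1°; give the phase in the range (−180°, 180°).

-27.7 dB, -74.5°

At s = jω = j50:
zero (s+50): 50 + j50 → |·| = √(50²+50²) = √5000 ≈ 70.711, ∠ = arctan(50/50) ≈ 45.00°
pole (s+20): 20 + j50 → |·| = √(20²+50²) = √2900 ≈ 53.852, ∠ = arctan(50/20) ≈ 68.20°
pole (s+40): 40 + j50 → |·| = √(40²+50²) = √4100 ≈ 64.031, ∠ = arctan(50/40) ≈ 51.34°
|H| = 2 · 70.711 / 3448.2 ≈ 0.041013
Gain = 20 log₁₀(0.041013) ≈ -27.74 dB
∠H = 45.00° − 119.54° = -74.54°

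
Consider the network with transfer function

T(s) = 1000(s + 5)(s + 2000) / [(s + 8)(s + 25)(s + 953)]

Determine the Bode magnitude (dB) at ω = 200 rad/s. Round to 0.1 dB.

At s = jω = j200:
zero (s+5): 5 + j200 → |·| = √(5²+200²) = √40025 ≈ 200.06, ∠ = arctan(200/5) ≈ 88.57°
zero (s+2000): 2000 + j200 → |·| = √(2000²+200²) = √4040000 ≈ 2010, ∠ = arctan(200/2000) ≈ 5.71°
pole (s+8): 8 + j200 → |·| = √(8²+200²) = √40064 ≈ 200.16, ∠ = arctan(200/8) ≈ 87.71°
pole (s+25): 25 + j200 → |·| = √(25²+200²) = √40625 ≈ 201.56, ∠ = arctan(200/25) ≈ 82.87°
pole (s+953): 953 + j200 → |·| = √(953²+200²) = √948209 ≈ 973.76, ∠ = arctan(200/953) ≈ 11.85°
|T| = 1000 · 4.0212e+05 / 3.9286e+07 ≈ 10.236
Gain = 20 log₁₀(10.236) ≈ 20.20 dB

20.2 dB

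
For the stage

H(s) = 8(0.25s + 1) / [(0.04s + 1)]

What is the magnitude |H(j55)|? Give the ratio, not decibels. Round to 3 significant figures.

At ω = 55 rad/s:
zero (1 + j55·0.25) = 1 + j13.75 → |·| ≈ 13.786, ∠ ≈ 85.84°
pole (1 + j55·0.04) = 1 + j2.2 → |·| ≈ 2.4166, ∠ ≈ 65.56°
|H| = 8 · 13.786 / (2.4166) ≈ 45.638

45.6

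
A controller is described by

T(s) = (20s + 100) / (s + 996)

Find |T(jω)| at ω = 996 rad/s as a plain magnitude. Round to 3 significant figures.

Substitute s = j996:
Numerator: 20(j996) + 100 = 100 + j19920
Denominator: (j996) + 996 = 996 + j996
|N| = √(100² + 19920²) ≈ 19920, ∠N ≈ 89.71°
|D| = √(996² + 996²) ≈ 1408.6, ∠D ≈ 45.00°
|T| = 19920 / 1408.6 ≈ 14.142

14.1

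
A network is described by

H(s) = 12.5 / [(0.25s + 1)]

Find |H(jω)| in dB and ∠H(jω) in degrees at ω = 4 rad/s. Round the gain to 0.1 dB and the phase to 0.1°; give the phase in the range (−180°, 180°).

18.9 dB, -45.0°

At ω = 4 rad/s:
pole (1 + j4·0.25) = 1 + j1 → |·| ≈ 1.4142, ∠ ≈ 45.00°
|H| = 12.5 · 1 / (1.4142) ≈ 8.8389
Gain = 20 log₁₀(8.8389) ≈ 18.93 dB
∠H = (0°) − (45.00°) = -45.00°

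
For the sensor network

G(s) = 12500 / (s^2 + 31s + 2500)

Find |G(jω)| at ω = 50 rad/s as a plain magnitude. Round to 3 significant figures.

8.06

At s = jω = j50:
quadratic: (j50)² + 31·j50 + 2500 = 0 + j1550 → |·| ≈ 1550, ∠ ≈ 90.00°
|G| = 12500 / 1550 ≈ 8.0645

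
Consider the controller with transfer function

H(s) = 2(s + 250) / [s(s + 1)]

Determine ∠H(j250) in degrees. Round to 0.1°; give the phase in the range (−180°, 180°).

-134.8°

At s = jω = j250:
zero (s+250): 250 + j250 → |·| = √(250²+250²) = √125000 ≈ 353.55, ∠ = arctan(250/250) ≈ 45.00°
pole (s+1): 1 + j250 → |·| = √(1²+250²) = √62501 ≈ 250, ∠ = arctan(250/1) ≈ 89.77°
pole at origin: |s| = 250, ∠ = 90.00° (in denominator)
∠H = 45.00° − 179.77° = -134.77°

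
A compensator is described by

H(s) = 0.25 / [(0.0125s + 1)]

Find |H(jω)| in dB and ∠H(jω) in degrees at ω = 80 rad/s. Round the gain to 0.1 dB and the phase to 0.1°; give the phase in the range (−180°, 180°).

-15.1 dB, -45.0°

At ω = 80 rad/s:
pole (1 + j80·0.0125) = 1 + j1 → |·| ≈ 1.4142, ∠ ≈ 45.00°
|H| = 0.25 · 1 / (1.4142) ≈ 0.17678
Gain = 20 log₁₀(0.17678) ≈ -15.05 dB
∠H = (0°) − (45.00°) = -45.00°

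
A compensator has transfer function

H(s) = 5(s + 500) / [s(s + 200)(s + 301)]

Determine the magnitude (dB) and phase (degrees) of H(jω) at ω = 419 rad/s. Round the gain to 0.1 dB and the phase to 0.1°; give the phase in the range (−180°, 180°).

At s = jω = j419:
zero (s+500): 500 + j419 → |·| = √(500²+419²) = √425561 ≈ 652.35, ∠ = arctan(419/500) ≈ 39.96°
pole (s+200): 200 + j419 → |·| = √(200²+419²) = √215561 ≈ 464.29, ∠ = arctan(419/200) ≈ 64.48°
pole (s+301): 301 + j419 → |·| = √(301²+419²) = √266162 ≈ 515.91, ∠ = arctan(419/301) ≈ 54.31°
pole at origin: |s| = 419, ∠ = 90.00° (in denominator)
|H| = 5 · 652.35 / 1.0036e+08 ≈ 3.25e-05
Gain = 20 log₁₀(3.25e-05) ≈ -89.76 dB
∠H = 39.96° − 208.79° = -168.83°

-89.8 dB, -168.8°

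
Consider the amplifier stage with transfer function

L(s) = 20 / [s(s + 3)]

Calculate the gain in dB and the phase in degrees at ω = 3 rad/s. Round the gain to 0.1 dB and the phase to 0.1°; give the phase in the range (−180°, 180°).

3.9 dB, -135.0°

At s = jω = j3:
pole (s+3): 3 + j3 → |·| = √(3²+3²) = √18 ≈ 4.2426, ∠ = arctan(3/3) ≈ 45.00°
pole at origin: |s| = 3, ∠ = 90.00° (in denominator)
|L| = 20 / 12.728 ≈ 1.5713
Gain = 20 log₁₀(1.5713) ≈ 3.93 dB
∠L = 0.00° − 135.00° = -135.00°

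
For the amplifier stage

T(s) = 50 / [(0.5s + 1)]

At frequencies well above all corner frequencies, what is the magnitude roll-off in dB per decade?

-20 dB/decade

Each pole contributes −20 dB/decade at high frequency; each zero contributes +20 dB/decade.
Net: 0 zero(s) − 1 pole(s) → -20 dB/decade.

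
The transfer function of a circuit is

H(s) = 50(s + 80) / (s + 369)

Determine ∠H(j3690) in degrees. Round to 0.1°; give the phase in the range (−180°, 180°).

4.5°

At s = jω = j3690:
zero (s+80): 80 + j3690 → |·| = √(80²+3690²) = √13622500 ≈ 3690.9, ∠ = arctan(3690/80) ≈ 88.76°
pole (s+369): 369 + j3690 → |·| = √(369²+3690²) = √13752261 ≈ 3708.4, ∠ = arctan(3690/369) ≈ 84.29°
∠H = 88.76° − 84.29° = 4.47°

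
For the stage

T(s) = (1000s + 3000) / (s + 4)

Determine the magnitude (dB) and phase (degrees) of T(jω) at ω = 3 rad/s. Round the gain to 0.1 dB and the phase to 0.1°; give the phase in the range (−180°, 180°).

Substitute s = j3:
Numerator: 1000(j3) + 3000 = 3000 + j3000
Denominator: (j3) + 4 = 4 + j3
|N| = √(3000² + 3000²) ≈ 4242.6, ∠N ≈ 45.00°
|D| = √(4² + 3²) ≈ 5, ∠D ≈ 36.87°
|T| = 4242.6 / 5 ≈ 848.52
Gain = 20 log₁₀(848.52) ≈ 58.57 dB
∠T = 45.00° − 36.87° = 8.13°

58.6 dB, 8.1°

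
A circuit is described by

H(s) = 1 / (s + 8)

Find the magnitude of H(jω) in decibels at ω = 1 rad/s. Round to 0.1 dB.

-18.1 dB

Substitute s = j1:
Numerator: 1 = 1 + j0
Denominator: (j1) + 8 = 8 + j1
|N| = √(1² + 0²) ≈ 1, ∠N ≈ 0.00°
|D| = √(8² + 1²) ≈ 8.0623, ∠D ≈ 7.13°
|H| = 1 / 8.0623 ≈ 0.12403
Gain = 20 log₁₀(0.12403) ≈ -18.13 dB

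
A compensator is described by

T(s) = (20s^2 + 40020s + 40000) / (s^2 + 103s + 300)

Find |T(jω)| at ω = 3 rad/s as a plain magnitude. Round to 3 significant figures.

298

Substitute s = j3:
Numerator: 20(j3)^2 + 40020(j3) + 40000 = 39820 + j120060
Denominator: (j3)^2 + 103(j3) + 300 = 291 + j309
|N| = √(39820² + 120060²) ≈ 1.2649e+05, ∠N ≈ 71.65°
|D| = √(291² + 309²) ≈ 424.45, ∠D ≈ 46.72°
|T| = 1.2649e+05 / 424.45 ≈ 298.01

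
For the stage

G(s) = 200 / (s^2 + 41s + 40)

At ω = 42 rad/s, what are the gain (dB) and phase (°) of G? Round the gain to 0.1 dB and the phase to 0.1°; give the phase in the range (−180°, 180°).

Substitute s = j42:
Numerator: 200 = 200 + j0
Denominator: (j42)^2 + 41(j42) + 40 = -1724 + j1722
|N| = √(200² + 0²) ≈ 200, ∠N ≈ 0.00°
|D| = √(1724² + 1722²) ≈ 2436.7, ∠D ≈ 135.03°
|G| = 200 / 2436.7 ≈ 0.082078
Gain = 20 log₁₀(0.082078) ≈ -21.72 dB
∠G = 0.00° − 135.03° = -135.03°

-21.7 dB, -135.0°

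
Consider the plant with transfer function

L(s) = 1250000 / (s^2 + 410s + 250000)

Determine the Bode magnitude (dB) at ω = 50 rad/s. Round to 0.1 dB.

At s = jω = j50:
quadratic: (j50)² + 410·j50 + 250000 = 247500 + j20500 → |·| ≈ 2.4835e+05, ∠ ≈ 4.73°
|L| = 1250000 / 2.4835e+05 ≈ 5.0332
Gain = 20 log₁₀(5.0332) ≈ 14.04 dB

14.0 dB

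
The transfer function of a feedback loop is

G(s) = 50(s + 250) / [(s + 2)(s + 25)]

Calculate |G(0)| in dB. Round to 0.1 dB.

G(0) = 50·250 / (2·25) = 250
20 log₁₀(250) ≈ 47.96 dB

48.0 dB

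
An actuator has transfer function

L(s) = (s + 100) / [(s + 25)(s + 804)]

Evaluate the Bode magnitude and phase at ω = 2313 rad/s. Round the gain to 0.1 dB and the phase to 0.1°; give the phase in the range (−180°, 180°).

-67.8 dB, -72.7°

At s = jω = j2313:
zero (s+100): 100 + j2313 → |·| = √(100²+2313²) = √5359969 ≈ 2315.2, ∠ = arctan(2313/100) ≈ 87.52°
pole (s+25): 25 + j2313 → |·| = √(25²+2313²) = √5350594 ≈ 2313.1, ∠ = arctan(2313/25) ≈ 89.38°
pole (s+804): 804 + j2313 → |·| = √(804²+2313²) = √5996385 ≈ 2448.8, ∠ = arctan(2313/804) ≈ 70.83°
|L| = 1 · 2315.2 / 5.6643e+06 ≈ 0.00040874
Gain = 20 log₁₀(0.00040874) ≈ -67.77 dB
∠L = 87.52° − 160.21° = -72.69°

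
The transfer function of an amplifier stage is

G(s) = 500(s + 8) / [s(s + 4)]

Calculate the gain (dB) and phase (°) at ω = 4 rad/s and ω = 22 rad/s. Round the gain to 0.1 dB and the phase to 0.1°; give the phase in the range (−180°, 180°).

At s = jω = j4:
zero (s+8): 8 + j4 → |·| = √(8²+4²) = √80 ≈ 8.9443, ∠ = arctan(4/8) ≈ 26.57°
pole (s+4): 4 + j4 → |·| = √(4²+4²) = √32 ≈ 5.6569, ∠ = arctan(4/4) ≈ 45.00°
pole at origin: |s| = 4, ∠ = 90.00° (in denominator)
|G| = 500 · 8.9443 / 22.628 ≈ 197.64
Gain = 20 log₁₀(197.64) ≈ 45.92 dB
∠G = 26.57° − 135.00° = -108.43°

At s = jω = j22:
zero (s+8): 8 + j22 → |·| = √(8²+22²) = √548 ≈ 23.409, ∠ = arctan(22/8) ≈ 70.02°
pole (s+4): 4 + j22 → |·| = √(4²+22²) = √500 ≈ 22.361, ∠ = arctan(22/4) ≈ 79.70°
pole at origin: |s| = 22, ∠ = 90.00° (in denominator)
|G| = 500 · 23.409 / 491.94 ≈ 23.793
Gain = 20 log₁₀(23.793) ≈ 27.53 dB
∠G = 70.02° − 169.70° = -99.68°

ω = 4: 45.9 dB, -108.4°; ω = 22: 27.5 dB, -99.7°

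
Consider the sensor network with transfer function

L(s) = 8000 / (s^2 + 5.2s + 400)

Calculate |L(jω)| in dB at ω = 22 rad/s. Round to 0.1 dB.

At s = jω = j22:
quadratic: (j22)² + 5.2·j22 + 400 = -84 + j114.4 → |·| ≈ 141.93, ∠ ≈ 126.29°
|L| = 8000 / 141.93 ≈ 56.366
Gain = 20 log₁₀(56.366) ≈ 35.02 dB

35.0 dB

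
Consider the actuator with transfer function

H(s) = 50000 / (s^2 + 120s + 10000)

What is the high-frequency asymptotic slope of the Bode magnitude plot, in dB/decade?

-40 dB/decade

Each pole contributes −20 dB/decade at high frequency; each zero contributes +20 dB/decade.
Net: 0 zero(s) − 2 pole(s) → -40 dB/decade.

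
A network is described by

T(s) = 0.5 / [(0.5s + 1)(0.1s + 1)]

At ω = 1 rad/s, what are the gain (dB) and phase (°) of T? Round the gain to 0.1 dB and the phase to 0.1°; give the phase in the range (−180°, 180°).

-7.0 dB, -32.3°

At ω = 1 rad/s:
pole (1 + j1·0.5) = 1 + j0.5 → |·| ≈ 1.118, ∠ ≈ 26.57°
pole (1 + j1·0.1) = 1 + j0.1 → |·| ≈ 1.005, ∠ ≈ 5.71°
|T| = 0.5 · 1 / (1.118 · 1.005) ≈ 0.445
Gain = 20 log₁₀(0.445) ≈ -7.03 dB
∠T = (0°) − (26.57° + 5.71°) = -32.28°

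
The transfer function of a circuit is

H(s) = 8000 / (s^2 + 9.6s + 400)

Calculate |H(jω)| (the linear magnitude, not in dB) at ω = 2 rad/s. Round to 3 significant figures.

20.2

At s = jω = j2:
quadratic: (j2)² + 9.6·j2 + 400 = 396 + j19.2 → |·| ≈ 396.47, ∠ ≈ 2.78°
|H| = 8000 / 396.47 ≈ 20.178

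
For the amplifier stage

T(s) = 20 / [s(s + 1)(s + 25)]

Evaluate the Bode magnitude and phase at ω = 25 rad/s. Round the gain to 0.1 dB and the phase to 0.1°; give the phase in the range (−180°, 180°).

At s = jω = j25:
pole (s+1): 1 + j25 → |·| = √(1²+25²) = √626 ≈ 25.02, ∠ = arctan(25/1) ≈ 87.71°
pole (s+25): 25 + j25 → |·| = √(25²+25²) = √1250 ≈ 35.355, ∠ = arctan(25/25) ≈ 45.00°
pole at origin: |s| = 25, ∠ = 90.00° (in denominator)
|T| = 20 / 22115 ≈ 0.00090436
Gain = 20 log₁₀(0.00090436) ≈ -60.87 dB
∠T = 0.00° − 222.71° = -222.71° ≡ 137.29° (principal value)

-60.9 dB, 137.3°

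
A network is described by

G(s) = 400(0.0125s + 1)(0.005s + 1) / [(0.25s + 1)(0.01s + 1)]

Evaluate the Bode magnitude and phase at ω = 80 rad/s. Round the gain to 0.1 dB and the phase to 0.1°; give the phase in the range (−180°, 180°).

At ω = 80 rad/s:
zero (1 + j80·0.0125) = 1 + j1 → |·| ≈ 1.4142, ∠ ≈ 45.00°
zero (1 + j80·0.005) = 1 + j0.4 → |·| ≈ 1.077, ∠ ≈ 21.80°
pole (1 + j80·0.25) = 1 + j20 → |·| ≈ 20.025, ∠ ≈ 87.14°
pole (1 + j80·0.01) = 1 + j0.8 → |·| ≈ 1.2806, ∠ ≈ 38.66°
|G| = 400 · 1.4142 · 1.077 / (20.025 · 1.2806) ≈ 23.757
Gain = 20 log₁₀(23.757) ≈ 27.52 dB
∠G = (45.00° + 21.80°) − (87.14° + 38.66°) = -59.00°

27.5 dB, -59.0°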